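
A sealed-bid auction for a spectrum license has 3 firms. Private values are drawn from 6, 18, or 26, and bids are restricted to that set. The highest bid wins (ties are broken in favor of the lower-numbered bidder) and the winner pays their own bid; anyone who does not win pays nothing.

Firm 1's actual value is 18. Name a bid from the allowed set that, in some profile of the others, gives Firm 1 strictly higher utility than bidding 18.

6

Suppose Firm 2 bids 6 and Firm 3 bids 6.
Bid 18: wins, pays 18, utility 18 - 18 = 0.
Bid 6: wins, pays 6, utility 18 - 6 = 12.
So bidding 6 beats truth here (12 > 0).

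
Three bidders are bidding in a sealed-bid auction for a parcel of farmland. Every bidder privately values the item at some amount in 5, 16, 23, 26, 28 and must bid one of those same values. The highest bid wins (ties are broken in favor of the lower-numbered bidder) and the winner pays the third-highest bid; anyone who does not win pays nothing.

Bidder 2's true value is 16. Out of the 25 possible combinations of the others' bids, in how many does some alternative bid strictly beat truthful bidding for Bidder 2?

Others bid (5, 23): truth gives 0; bid 23 gives 11 > 0. Violating.
Others bid (5, 26): truth gives 0; bid 26 gives 11 > 0. Violating.
Others bid (5, 28): truth gives 0; bid 28 gives 11 > 0. Violating.
Others bid (16, 5): truth gives 0; bid 23 gives 11 > 0. Violating.
Others bid (5, 5): truth gives 11; no alternative beats it.
Others bid (5, 16): truth gives 11; no alternative beats it.
(Checking all 25 profiles: 6 have a profitable deviation, 19 do not.)

6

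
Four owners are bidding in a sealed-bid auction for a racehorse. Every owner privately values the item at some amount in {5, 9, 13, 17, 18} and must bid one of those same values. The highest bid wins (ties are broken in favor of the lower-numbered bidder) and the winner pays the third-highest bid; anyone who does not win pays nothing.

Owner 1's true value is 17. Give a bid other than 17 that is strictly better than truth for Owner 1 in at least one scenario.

18

Suppose Owner 2 bids 5, Owner 3 bids 5 and Owner 4 bids 18.
Bid 17: loses, pays 0, utility 0.
Bid 18: wins, pays 5, utility 17 - 5 = 12.
So bidding 18 beats truth here (12 > 0).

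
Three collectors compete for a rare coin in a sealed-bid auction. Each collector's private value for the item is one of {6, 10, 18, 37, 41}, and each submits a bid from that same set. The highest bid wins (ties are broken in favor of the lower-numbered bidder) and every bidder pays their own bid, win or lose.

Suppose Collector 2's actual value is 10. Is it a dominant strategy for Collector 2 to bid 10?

Consider the case where Collector 1 bids 6 and Collector 3 bids 18.
Truthful bid 10: loses but pays 10, utility -10.
Bid 6 instead: loses but pays 6, utility -6.
Since -6 > -10, bidding 6 is strictly better here, so truthful bidding is not dominant.

No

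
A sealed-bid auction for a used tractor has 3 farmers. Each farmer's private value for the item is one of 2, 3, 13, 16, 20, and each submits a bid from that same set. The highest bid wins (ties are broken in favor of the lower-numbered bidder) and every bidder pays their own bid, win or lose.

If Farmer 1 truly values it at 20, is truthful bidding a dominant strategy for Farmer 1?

Consider the case where Farmer 2 bids 2 and Farmer 3 bids 2.
Truthful bid 20: wins, pays 20, utility 20 - 20 = 0.
Bid 2 instead: wins, pays 2, utility 20 - 2 = 18.
Since 18 > 0, bidding 2 is strictly better here, so truthful bidding is not dominant.

No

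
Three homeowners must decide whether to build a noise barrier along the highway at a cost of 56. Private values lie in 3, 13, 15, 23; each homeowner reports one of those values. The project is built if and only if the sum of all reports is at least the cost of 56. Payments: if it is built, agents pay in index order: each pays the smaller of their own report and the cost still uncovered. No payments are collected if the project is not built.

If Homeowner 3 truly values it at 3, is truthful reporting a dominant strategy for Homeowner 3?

Yes

Check each profile of the others' reports and compare truth against every alternative report.
Others report (23, 23): truth gives 0, best alternative gives -7.
Others report (3, 3): truth gives 0, best alternative gives 0.
Others report (3, 13): truth gives 0, best alternative gives 0.
Others report (3, 15): truth gives 0, best alternative gives 0.
Others report (3, 23): truth gives 0, best alternative gives 0.
Others report (13, 3): truth gives 0, best alternative gives 0.
(Remaining 10 profiles checked similarly; truth is weakly best in each.)
In every case the truthful report is at least as good as any alternative, so it is a dominant strategy.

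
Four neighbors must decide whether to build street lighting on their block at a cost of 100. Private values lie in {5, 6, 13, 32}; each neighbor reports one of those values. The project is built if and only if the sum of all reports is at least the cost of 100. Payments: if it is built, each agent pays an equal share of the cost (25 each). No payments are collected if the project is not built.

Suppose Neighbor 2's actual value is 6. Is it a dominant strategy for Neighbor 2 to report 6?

Yes

Check each profile of the others' reports and compare truth against every alternative report.
Others report (32, 32, 32): truth gives -19, best alternative gives -19.
Others report (5, 5, 5): truth gives 0, best alternative gives 0.
Others report (5, 5, 6): truth gives 0, best alternative gives 0.
Others report (5, 5, 13): truth gives 0, best alternative gives 0.
Others report (5, 5, 32): truth gives 0, best alternative gives 0.
Others report (5, 6, 5): truth gives 0, best alternative gives 0.
(Remaining 58 profiles checked similarly; truth is weakly best in each.)
In every case the truthful report is at least as good as any alternative, so it is a dominant strategy.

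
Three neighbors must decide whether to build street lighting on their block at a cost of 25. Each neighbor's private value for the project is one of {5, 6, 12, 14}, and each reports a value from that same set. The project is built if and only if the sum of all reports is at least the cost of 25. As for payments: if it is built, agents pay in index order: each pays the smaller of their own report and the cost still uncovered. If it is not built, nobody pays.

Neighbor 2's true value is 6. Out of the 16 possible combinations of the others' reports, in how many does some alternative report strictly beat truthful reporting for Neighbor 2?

6

Others report (6, 14): truth gives 0; report 5 gives 1 > 0. Violating.
Others report (12, 12): truth gives 0; report 5 gives 1 > 0. Violating.
Others report (12, 14): truth gives 0; report 5 gives 1 > 0. Violating.
Others report (14, 6): truth gives 0; report 5 gives 1 > 0. Violating.
Others report (5, 5): truth gives 0; no alternative beats it.
Others report (5, 6): truth gives 0; no alternative beats it.
(Checking all 16 profiles: 6 have a profitable deviation, 10 do not.)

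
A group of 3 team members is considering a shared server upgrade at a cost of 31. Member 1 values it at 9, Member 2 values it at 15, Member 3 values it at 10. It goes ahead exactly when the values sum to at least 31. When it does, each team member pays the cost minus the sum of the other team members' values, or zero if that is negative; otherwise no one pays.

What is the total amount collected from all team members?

Total value 34 ≥ cost 31, so it is built.
Member 1: others sum to 25; max(0, 31 - 25) = 6.
Member 2: others sum to 19; max(0, 31 - 19) = 12.
Member 3: others sum to 24; max(0, 31 - 24) = 7.
Total collected = 6 + 12 + 7 = 25.

25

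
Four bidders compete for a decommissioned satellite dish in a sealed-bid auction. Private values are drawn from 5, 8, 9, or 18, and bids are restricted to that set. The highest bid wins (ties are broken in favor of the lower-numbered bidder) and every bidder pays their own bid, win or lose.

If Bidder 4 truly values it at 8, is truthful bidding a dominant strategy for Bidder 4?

Consider the case where Bidder 1 bids 5, Bidder 2 bids 5 and Bidder 3 bids 8.
Truthful bid 8: loses but pays 8, utility -8.
Bid 5 instead: loses but pays 5, utility -5.
Since -5 > -8, bidding 5 is strictly better here, so truthful bidding is not dominant.

No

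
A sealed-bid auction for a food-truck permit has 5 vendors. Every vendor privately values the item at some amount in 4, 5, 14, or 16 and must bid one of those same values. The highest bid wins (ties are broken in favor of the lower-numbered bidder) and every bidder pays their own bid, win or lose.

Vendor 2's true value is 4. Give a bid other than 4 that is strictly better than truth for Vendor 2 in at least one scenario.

Suppose Vendor 1 bids 4, Vendor 3 bids 4, Vendor 4 bids 4 and Vendor 5 bids 4.
Bid 4: loses but pays 4, utility -4.
Bid 5: wins, pays 5, utility 4 - 5 = -1.
So bidding 5 beats truth here (-1 > -4).

5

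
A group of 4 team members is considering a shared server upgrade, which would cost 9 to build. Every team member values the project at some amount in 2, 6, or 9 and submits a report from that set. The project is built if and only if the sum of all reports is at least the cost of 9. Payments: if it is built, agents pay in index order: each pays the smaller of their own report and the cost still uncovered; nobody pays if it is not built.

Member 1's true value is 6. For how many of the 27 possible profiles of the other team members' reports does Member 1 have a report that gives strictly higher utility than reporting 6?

Others report (2, 2, 6): truth gives 0; report 2 gives 4 > 0. Violating.
Others report (2, 2, 9): truth gives 0; report 2 gives 4 > 0. Violating.
Others report (2, 6, 2): truth gives 0; report 2 gives 4 > 0. Violating.
Others report (2, 6, 6): truth gives 0; report 2 gives 4 > 0. Violating.
Others report (2, 2, 2): truth gives 0; no alternative beats it.
(Checking all 27 profiles: 26 have a profitable deviation, 1 does not.)

26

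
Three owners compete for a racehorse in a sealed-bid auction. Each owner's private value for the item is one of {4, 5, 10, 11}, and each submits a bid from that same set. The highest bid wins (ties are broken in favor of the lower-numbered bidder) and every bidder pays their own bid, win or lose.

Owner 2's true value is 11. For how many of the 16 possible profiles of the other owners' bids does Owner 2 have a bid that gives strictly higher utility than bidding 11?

Others bid (4, 4): truth gives 0; bid 5 gives 6 > 0. Violating.
Others bid (4, 5): truth gives 0; bid 5 gives 6 > 0. Violating.
Others bid (4, 10): truth gives 0; bid 10 gives 1 > 0. Violating.
Others bid (5, 4): truth gives 0; bid 10 gives 1 > 0. Violating.
Others bid (4, 11): truth gives 0; no alternative beats it.
Others bid (5, 11): truth gives 0; no alternative beats it.
(Checking all 16 profiles: 10 have a profitable deviation, 6 do not.)

10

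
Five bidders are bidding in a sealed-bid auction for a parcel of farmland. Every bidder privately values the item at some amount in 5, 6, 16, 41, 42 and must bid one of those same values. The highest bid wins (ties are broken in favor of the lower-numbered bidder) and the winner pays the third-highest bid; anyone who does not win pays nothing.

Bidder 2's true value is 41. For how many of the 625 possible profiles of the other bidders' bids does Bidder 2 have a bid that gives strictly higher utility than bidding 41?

108

Others bid (5, 5, 5, 42): truth gives 0; bid 42 gives 36 > 0. Violating.
Others bid (5, 5, 6, 42): truth gives 0; bid 42 gives 35 > 0. Violating.
Others bid (5, 5, 16, 42): truth gives 0; bid 42 gives 25 > 0. Violating.
Others bid (5, 5, 42, 5): truth gives 0; bid 42 gives 36 > 0. Violating.
Others bid (5, 5, 5, 5): truth gives 36; no alternative beats it.
Others bid (5, 5, 5, 6): truth gives 36; no alternative beats it.
(Checking all 625 profiles: 108 have a profitable deviation, 517 do not.)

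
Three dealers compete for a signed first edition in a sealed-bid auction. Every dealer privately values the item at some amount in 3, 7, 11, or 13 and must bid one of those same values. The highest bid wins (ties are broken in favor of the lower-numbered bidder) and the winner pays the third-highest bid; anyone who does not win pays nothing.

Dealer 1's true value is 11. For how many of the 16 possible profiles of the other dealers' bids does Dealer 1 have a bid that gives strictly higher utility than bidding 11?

Others bid (3, 13): truth gives 0; bid 13 gives 8 > 0. Violating.
Others bid (7, 13): truth gives 0; bid 13 gives 4 > 0. Violating.
Others bid (13, 3): truth gives 0; bid 13 gives 8 > 0. Violating.
Others bid (13, 7): truth gives 0; bid 13 gives 4 > 0. Violating.
Others bid (3, 3): truth gives 8; no alternative beats it.
Others bid (3, 7): truth gives 8; no alternative beats it.
(Checking all 16 profiles: 4 have a profitable deviation, 12 do not.)

4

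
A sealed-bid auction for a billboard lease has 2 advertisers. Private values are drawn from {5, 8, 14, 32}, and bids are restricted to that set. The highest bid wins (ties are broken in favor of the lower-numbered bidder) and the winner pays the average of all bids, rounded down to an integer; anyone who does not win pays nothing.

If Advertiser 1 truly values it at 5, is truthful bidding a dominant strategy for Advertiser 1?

Check each profile of the others' bids and compare truth against every alternative bid.
Others bid (8): truth gives 0, best alternative gives -3.
Others bid (5): truth gives 0, best alternative gives -1.
Others bid (14): truth gives 0, best alternative gives 0.
Others bid (32): truth gives 0, best alternative gives 0.
In every case the truthful bid is at least as good as any alternative, so it is a dominant strategy.

Yes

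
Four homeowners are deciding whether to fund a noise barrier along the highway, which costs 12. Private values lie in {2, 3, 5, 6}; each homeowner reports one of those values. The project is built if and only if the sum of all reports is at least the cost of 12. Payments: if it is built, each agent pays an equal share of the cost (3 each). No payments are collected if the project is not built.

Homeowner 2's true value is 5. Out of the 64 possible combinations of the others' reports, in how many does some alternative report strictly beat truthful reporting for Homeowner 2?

Others report (2, 2, 2): truth gives 0; report 6 gives 2 > 0. Violating.
Others report (2, 2, 3): truth gives 2; no alternative beats it.
Others report (2, 2, 5): truth gives 2; no alternative beats it.
(Checking all 64 profiles: 1 has a profitable deviation, 63 do not.)

1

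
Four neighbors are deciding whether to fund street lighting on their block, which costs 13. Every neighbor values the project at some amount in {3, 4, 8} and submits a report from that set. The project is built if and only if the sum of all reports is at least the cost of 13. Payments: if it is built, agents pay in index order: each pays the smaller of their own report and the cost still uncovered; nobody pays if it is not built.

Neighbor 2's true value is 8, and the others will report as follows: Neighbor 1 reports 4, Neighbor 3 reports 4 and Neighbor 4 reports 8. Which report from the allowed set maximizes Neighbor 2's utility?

3

Report 3: project built, pays 3, utility 8 - 3 = 5.
Report 4: project built, pays 4, utility 8 - 4 = 4.
Report 8: project built, pays 8, utility 8 - 8 = 0.
The best choice is 3 with utility 5.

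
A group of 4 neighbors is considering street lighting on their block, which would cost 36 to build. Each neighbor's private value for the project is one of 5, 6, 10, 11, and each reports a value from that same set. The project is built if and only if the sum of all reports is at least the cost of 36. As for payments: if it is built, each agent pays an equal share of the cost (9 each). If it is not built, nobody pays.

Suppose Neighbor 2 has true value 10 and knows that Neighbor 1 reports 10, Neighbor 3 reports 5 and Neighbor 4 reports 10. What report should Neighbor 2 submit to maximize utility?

Report 5: project not built, utility 0.
Report 6: project not built, utility 0.
Report 10: project not built, utility 0.
Report 11: project built, pays 9, utility 10 - 9 = 1.
The best choice is 11 with utility 1.

11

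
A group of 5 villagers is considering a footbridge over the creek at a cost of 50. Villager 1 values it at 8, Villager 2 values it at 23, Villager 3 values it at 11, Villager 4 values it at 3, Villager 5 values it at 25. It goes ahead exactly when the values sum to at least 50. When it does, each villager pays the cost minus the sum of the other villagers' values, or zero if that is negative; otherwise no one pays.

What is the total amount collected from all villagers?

Total value 70 ≥ cost 50, so it is built.
Villager 1: others sum to 62; max(0, 50 - 62) = 0.
Villager 2: others sum to 47; max(0, 50 - 47) = 3.
Villager 3: others sum to 59; max(0, 50 - 59) = 0.
Villager 4: others sum to 67; max(0, 50 - 67) = 0.
Villager 5: others sum to 45; max(0, 50 - 45) = 5.
Total collected = 0 + 3 + 0 + 0 + 5 = 8.

8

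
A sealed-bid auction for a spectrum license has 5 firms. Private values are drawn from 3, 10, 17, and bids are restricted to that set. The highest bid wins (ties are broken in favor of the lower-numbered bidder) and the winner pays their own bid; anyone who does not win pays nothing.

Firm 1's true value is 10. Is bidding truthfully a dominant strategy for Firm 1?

No

Consider the case where Firm 2 bids 3, Firm 3 bids 3, Firm 4 bids 3 and Firm 5 bids 3.
Truthful bid 10: wins, pays 10, utility 10 - 10 = 0.
Bid 3 instead: wins, pays 3, utility 10 - 3 = 7.
Since 7 > 0, bidding 3 is strictly better here, so truthful bidding is not dominant.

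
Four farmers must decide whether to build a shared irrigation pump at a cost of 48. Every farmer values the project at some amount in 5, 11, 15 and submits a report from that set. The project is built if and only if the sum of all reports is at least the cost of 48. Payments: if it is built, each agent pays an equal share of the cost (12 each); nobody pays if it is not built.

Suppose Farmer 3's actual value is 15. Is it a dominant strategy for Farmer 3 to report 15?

Yes

Check each profile of the others' reports and compare truth against every alternative report.
Others report (5, 15, 15): truth gives 3, best alternative gives 0.
Others report (11, 11, 11): truth gives 3, best alternative gives 0.
Others report (15, 5, 15): truth gives 3, best alternative gives 0.
Others report (15, 15, 5): truth gives 3, best alternative gives 0.
Others report (11, 11, 15): truth gives 3, best alternative gives 3.
Others report (11, 15, 11): truth gives 3, best alternative gives 3.
(Remaining 21 profiles checked similarly; truth is weakly best in each.)
In every case the truthful report is at least as good as any alternative, so it is a dominant strategy.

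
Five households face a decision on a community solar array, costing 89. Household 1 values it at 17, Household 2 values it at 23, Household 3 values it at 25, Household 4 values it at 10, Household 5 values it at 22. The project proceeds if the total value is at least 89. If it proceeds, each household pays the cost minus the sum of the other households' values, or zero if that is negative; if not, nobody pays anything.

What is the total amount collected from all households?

57

Total value 97 ≥ cost 89, so it is built.
Household 1: others sum to 80; max(0, 89 - 80) = 9.
Household 2: others sum to 74; max(0, 89 - 74) = 15.
Household 3: others sum to 72; max(0, 89 - 72) = 17.
Household 4: others sum to 87; max(0, 89 - 87) = 2.
Household 5: others sum to 75; max(0, 89 - 75) = 14.
Total collected = 9 + 15 + 17 + 2 + 14 = 57.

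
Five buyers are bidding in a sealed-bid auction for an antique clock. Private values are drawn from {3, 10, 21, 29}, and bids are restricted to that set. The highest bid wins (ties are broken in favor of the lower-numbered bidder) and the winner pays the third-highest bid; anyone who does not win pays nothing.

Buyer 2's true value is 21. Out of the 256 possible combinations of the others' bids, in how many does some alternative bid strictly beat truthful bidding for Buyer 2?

Others bid (3, 3, 3, 29): truth gives 0; bid 29 gives 18 > 0. Violating.
Others bid (3, 3, 10, 29): truth gives 0; bid 29 gives 11 > 0. Violating.
Others bid (3, 3, 29, 3): truth gives 0; bid 29 gives 18 > 0. Violating.
Others bid (3, 3, 29, 10): truth gives 0; bid 29 gives 11 > 0. Violating.
Others bid (3, 3, 3, 3): truth gives 18; no alternative beats it.
Others bid (3, 3, 3, 10): truth gives 18; no alternative beats it.
(Checking all 256 profiles: 32 have a profitable deviation, 224 do not.)

32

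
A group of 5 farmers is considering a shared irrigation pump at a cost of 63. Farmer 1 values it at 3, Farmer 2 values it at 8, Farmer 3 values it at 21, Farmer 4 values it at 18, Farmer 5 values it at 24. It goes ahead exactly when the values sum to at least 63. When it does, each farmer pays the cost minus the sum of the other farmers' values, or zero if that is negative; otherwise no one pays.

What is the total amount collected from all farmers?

Total value 74 ≥ cost 63, so it is built.
Farmer 1: others sum to 71; max(0, 63 - 71) = 0.
Farmer 2: others sum to 66; max(0, 63 - 66) = 0.
Farmer 3: others sum to 53; max(0, 63 - 53) = 10.
Farmer 4: others sum to 56; max(0, 63 - 56) = 7.
Farmer 5: others sum to 50; max(0, 63 - 50) = 13.
Total collected = 0 + 0 + 10 + 7 + 13 = 30.

30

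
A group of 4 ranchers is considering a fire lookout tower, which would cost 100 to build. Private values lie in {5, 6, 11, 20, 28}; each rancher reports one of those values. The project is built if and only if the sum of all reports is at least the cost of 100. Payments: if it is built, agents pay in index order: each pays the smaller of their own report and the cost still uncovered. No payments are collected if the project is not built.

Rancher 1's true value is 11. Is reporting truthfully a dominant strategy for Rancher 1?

Yes

Check each profile of the others' reports and compare truth against every alternative report.
Others report (5, 5, 5): truth gives 0, best alternative gives 0.
Others report (5, 5, 6): truth gives 0, best alternative gives 0.
Others report (5, 5, 11): truth gives 0, best alternative gives 0.
Others report (5, 5, 20): truth gives 0, best alternative gives 0.
Others report (5, 5, 28): truth gives 0, best alternative gives 0.
Others report (5, 6, 5): truth gives 0, best alternative gives 0.
(Remaining 119 profiles checked similarly; truth is weakly best in each.)
In every case the truthful report is at least as good as any alternative, so it is a dominant strategy.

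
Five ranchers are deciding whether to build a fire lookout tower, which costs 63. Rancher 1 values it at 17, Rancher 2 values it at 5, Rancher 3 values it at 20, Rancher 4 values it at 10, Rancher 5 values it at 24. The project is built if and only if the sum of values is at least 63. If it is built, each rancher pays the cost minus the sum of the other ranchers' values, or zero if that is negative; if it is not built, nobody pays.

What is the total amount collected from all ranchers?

22

Total value 76 ≥ cost 63, so it is built.
Rancher 1: others sum to 59; max(0, 63 - 59) = 4.
Rancher 2: others sum to 71; max(0, 63 - 71) = 0.
Rancher 3: others sum to 56; max(0, 63 - 56) = 7.
Rancher 4: others sum to 66; max(0, 63 - 66) = 0.
Rancher 5: others sum to 52; max(0, 63 - 52) = 11.
Total collected = 4 + 0 + 7 + 0 + 11 = 22.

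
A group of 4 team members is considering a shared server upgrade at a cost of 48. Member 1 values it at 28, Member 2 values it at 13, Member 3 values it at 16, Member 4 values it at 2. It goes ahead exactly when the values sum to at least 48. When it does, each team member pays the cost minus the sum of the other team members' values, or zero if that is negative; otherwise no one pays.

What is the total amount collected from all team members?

Total value 59 ≥ cost 48, so it is built.
Member 1: others sum to 31; max(0, 48 - 31) = 17.
Member 2: others sum to 46; max(0, 48 - 46) = 2.
Member 3: others sum to 43; max(0, 48 - 43) = 5.
Member 4: others sum to 57; max(0, 48 - 57) = 0.
Total collected = 17 + 2 + 5 + 0 = 24.

24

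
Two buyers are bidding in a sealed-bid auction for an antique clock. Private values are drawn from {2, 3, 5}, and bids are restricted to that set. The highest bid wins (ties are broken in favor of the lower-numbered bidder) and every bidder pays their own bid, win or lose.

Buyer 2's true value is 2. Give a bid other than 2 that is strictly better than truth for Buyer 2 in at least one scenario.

Suppose Buyer 1 bids 2.
Bid 2: loses but pays 2, utility -2.
Bid 3: wins, pays 3, utility 2 - 3 = -1.
So bidding 3 beats truth here (-1 > -2).

3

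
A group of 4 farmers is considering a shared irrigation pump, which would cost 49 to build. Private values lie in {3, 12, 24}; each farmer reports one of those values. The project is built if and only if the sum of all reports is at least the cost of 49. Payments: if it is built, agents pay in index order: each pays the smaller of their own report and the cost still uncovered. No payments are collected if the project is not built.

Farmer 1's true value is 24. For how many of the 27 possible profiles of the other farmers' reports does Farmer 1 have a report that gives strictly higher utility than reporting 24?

Others report (3, 12, 24): truth gives 0; report 12 gives 12 > 0. Violating.
Others report (3, 24, 12): truth gives 0; report 12 gives 12 > 0. Violating.
Others report (3, 24, 24): truth gives 0; report 3 gives 21 > 0. Violating.
Others report (12, 3, 24): truth gives 0; report 12 gives 12 > 0. Violating.
Others report (3, 3, 3): truth gives 0; no alternative beats it.
Others report (3, 3, 12): truth gives 0; no alternative beats it.
(Checking all 27 profiles: 16 have a profitable deviation, 11 do not.)

16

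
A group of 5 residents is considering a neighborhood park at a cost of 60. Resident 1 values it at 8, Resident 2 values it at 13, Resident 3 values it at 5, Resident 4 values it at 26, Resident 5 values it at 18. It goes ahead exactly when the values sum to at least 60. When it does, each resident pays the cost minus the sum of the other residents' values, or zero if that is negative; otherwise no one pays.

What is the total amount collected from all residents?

Total value 70 ≥ cost 60, so it is built.
Resident 1: others sum to 62; max(0, 60 - 62) = 0.
Resident 2: others sum to 57; max(0, 60 - 57) = 3.
Resident 3: others sum to 65; max(0, 60 - 65) = 0.
Resident 4: others sum to 44; max(0, 60 - 44) = 16.
Resident 5: others sum to 52; max(0, 60 - 52) = 8.
Total collected = 0 + 3 + 0 + 16 + 8 = 27.

27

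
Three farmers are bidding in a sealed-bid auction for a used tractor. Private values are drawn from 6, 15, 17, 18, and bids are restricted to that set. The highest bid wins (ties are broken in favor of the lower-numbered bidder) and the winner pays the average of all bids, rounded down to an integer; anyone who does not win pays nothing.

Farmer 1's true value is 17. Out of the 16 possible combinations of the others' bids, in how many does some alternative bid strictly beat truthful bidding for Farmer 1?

3

Others bid (6, 6): truth gives 8; bid 6 gives 11 > 8. Violating.
Others bid (6, 18): truth gives 0; bid 18 gives 3 > 0. Violating.
Others bid (18, 6): truth gives 0; bid 18 gives 3 > 0. Violating.
Others bid (6, 15): truth gives 5; no alternative beats it.
Others bid (6, 17): truth gives 4; no alternative beats it.
(Checking all 16 profiles: 3 have a profitable deviation, 13 do not.)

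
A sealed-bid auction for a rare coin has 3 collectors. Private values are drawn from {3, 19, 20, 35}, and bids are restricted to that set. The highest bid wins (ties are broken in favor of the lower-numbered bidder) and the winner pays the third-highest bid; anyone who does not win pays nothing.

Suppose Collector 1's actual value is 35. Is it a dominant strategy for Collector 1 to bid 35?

Yes

Check each profile of the others' bids and compare truth against every alternative bid.
Others bid (3, 35): truth gives 32, best alternative gives 0.
Others bid (35, 3): truth gives 32, best alternative gives 0.
Others bid (19, 35): truth gives 16, best alternative gives 0.
Others bid (35, 19): truth gives 16, best alternative gives 0.
Others bid (20, 35): truth gives 15, best alternative gives 0.
Others bid (35, 20): truth gives 15, best alternative gives 0.
(Remaining 10 profiles checked similarly; truth is weakly best in each.)
In every case the truthful bid is at least as good as any alternative, so it is a dominant strategy.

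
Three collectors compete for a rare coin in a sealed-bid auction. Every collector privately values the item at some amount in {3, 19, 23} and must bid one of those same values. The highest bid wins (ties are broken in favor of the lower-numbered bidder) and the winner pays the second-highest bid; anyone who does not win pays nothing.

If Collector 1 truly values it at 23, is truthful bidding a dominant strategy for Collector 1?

Yes

Check each profile of the others' bids and compare truth against every alternative bid.
Others bid (3, 3): truth gives 20, best alternative gives 20.
Others bid (3, 19): truth gives 4, best alternative gives 4.
Others bid (19, 3): truth gives 4, best alternative gives 4.
Others bid (19, 19): truth gives 4, best alternative gives 4.
Others bid (3, 23): truth gives 0, best alternative gives 0.
Others bid (19, 23): truth gives 0, best alternative gives 0.
(Remaining 3 profiles checked similarly; truth is weakly best in each.)
In every case the truthful bid is at least as good as any alternative, so it is a dominant strategy.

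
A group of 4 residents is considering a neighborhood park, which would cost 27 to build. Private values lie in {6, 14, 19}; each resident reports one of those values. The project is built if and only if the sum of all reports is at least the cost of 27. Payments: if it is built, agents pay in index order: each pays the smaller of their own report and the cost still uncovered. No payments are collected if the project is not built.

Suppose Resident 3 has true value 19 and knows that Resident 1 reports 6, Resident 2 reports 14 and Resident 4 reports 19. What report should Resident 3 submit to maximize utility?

6

Report 6: project built, pays 6, utility 19 - 6 = 13.
Report 14: project built, pays 7, utility 19 - 7 = 12.
Report 19: project built, pays 7, utility 19 - 7 = 12.
The best choice is 6 with utility 13.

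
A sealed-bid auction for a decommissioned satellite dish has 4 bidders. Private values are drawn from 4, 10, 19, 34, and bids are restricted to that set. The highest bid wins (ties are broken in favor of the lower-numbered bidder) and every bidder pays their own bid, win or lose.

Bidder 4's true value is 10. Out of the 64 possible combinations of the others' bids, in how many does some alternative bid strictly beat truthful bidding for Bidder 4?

63

Others bid (4, 4, 10): truth gives -10; bid 4 gives -4 > -10. Violating.
Others bid (4, 4, 19): truth gives -10; bid 4 gives -4 > -10. Violating.
Others bid (4, 4, 34): truth gives -10; bid 4 gives -4 > -10. Violating.
Others bid (4, 10, 4): truth gives -10; bid 4 gives -4 > -10. Violating.
Others bid (4, 4, 4): truth gives 0; no alternative beats it.
(Checking all 64 profiles: 63 have a profitable deviation, 1 does not.)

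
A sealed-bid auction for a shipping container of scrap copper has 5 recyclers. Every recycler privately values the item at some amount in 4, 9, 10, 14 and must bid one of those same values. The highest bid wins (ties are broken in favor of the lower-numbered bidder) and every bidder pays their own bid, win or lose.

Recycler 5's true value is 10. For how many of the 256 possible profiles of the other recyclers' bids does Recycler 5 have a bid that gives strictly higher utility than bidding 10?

Others bid (4, 4, 4, 4): truth gives 0; bid 9 gives 1 > 0. Violating.
Others bid (4, 4, 4, 10): truth gives -10; bid 4 gives -4 > -10. Violating.
Others bid (4, 4, 4, 14): truth gives -10; bid 4 gives -4 > -10. Violating.
Others bid (4, 4, 9, 10): truth gives -10; bid 4 gives -4 > -10. Violating.
Others bid (4, 4, 4, 9): truth gives 0; no alternative beats it.
Others bid (4, 4, 9, 4): truth gives 0; no alternative beats it.
(Checking all 256 profiles: 241 have a profitable deviation, 15 do not.)

241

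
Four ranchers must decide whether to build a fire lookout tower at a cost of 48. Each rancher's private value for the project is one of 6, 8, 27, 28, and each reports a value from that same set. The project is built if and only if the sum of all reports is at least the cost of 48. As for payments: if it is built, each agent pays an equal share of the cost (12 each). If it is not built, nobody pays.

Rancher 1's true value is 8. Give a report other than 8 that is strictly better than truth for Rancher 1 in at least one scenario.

Suppose Rancher 2 reports 6, Rancher 3 reports 6 and Rancher 4 reports 28.
Report 8: project built, pays 12, utility 8 - 12 = -4.
Report 6: project not built, utility 0.
So reporting 6 beats truth here (0 > -4).

6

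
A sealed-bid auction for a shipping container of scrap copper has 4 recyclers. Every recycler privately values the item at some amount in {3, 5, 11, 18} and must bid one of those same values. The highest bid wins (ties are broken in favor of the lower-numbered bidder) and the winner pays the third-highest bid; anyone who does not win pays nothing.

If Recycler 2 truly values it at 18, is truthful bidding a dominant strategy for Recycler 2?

Yes

Check each profile of the others' bids and compare truth against every alternative bid.
Others bid (3, 3, 18): truth gives 15, best alternative gives 0.
Others bid (3, 18, 3): truth gives 15, best alternative gives 0.
Others bid (11, 3, 3): truth gives 15, best alternative gives 0.
Others bid (3, 5, 18): truth gives 13, best alternative gives 0.
Others bid (3, 18, 5): truth gives 13, best alternative gives 0.
Others bid (5, 3, 18): truth gives 13, best alternative gives 0.
(Remaining 58 profiles checked similarly; truth is weakly best in each.)
In every case the truthful bid is at least as good as any alternative, so it is a dominant strategy.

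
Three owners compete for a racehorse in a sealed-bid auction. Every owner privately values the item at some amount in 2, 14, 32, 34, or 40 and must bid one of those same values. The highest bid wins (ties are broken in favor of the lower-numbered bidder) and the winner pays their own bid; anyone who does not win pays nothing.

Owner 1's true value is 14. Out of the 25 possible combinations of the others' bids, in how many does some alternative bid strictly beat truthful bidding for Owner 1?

Others bid (2, 2): truth gives 0; bid 2 gives 12 > 0. Violating.
Others bid (2, 14): truth gives 0; no alternative beats it.
Others bid (2, 32): truth gives 0; no alternative beats it.
(Checking all 25 profiles: 1 has a profitable deviation, 24 do not.)

1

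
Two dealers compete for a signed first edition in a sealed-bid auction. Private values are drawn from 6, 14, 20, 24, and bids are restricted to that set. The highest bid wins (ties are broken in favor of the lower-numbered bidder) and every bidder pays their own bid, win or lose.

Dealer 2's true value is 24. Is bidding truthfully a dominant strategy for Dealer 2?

Consider the case where Dealer 1 bids 6.
Truthful bid 24: wins, pays 24, utility 24 - 24 = 0.
Bid 14 instead: wins, pays 14, utility 24 - 14 = 10.
Since 10 > 0, bidding 14 is strictly better here, so truthful bidding is not dominant.

No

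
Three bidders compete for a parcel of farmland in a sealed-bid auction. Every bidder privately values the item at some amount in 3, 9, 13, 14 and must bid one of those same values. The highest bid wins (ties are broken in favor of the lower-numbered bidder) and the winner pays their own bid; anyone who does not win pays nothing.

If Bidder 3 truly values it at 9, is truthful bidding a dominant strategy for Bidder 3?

Yes

Check each profile of the others' bids and compare truth against every alternative bid.
Others bid (3, 3): truth gives 0, best alternative gives 0.
Others bid (3, 9): truth gives 0, best alternative gives 0.
Others bid (3, 13): truth gives 0, best alternative gives 0.
Others bid (3, 14): truth gives 0, best alternative gives 0.
Others bid (9, 3): truth gives 0, best alternative gives 0.
Others bid (9, 9): truth gives 0, best alternative gives 0.
(Remaining 10 profiles checked similarly; truth is weakly best in each.)
In every case the truthful bid is at least as good as any alternative, so it is a dominant strategy.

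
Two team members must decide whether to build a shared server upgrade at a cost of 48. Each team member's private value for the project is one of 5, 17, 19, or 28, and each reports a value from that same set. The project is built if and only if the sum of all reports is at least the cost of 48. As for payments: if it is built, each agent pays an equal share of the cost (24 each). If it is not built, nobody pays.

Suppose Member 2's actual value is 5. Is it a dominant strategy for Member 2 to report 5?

Check each profile of the others' reports and compare truth against every alternative report.
Others report (5): truth gives 0, best alternative gives 0.
Others report (17): truth gives 0, best alternative gives 0.
Others report (19): truth gives 0, best alternative gives 0.
Others report (28): truth gives 0, best alternative gives 0.
In every case the truthful report is at least as good as any alternative, so it is a dominant strategy.

Yes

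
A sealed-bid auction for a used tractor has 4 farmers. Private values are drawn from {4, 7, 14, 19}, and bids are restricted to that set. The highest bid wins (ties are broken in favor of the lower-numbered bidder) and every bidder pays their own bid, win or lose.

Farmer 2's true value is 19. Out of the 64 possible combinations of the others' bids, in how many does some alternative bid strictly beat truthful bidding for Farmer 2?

Others bid (4, 4, 4): truth gives 0; bid 7 gives 12 > 0. Violating.
Others bid (4, 4, 7): truth gives 0; bid 7 gives 12 > 0. Violating.
Others bid (4, 4, 14): truth gives 0; bid 14 gives 5 > 0. Violating.
Others bid (4, 7, 4): truth gives 0; bid 7 gives 12 > 0. Violating.
Others bid (4, 4, 19): truth gives 0; no alternative beats it.
Others bid (4, 7, 19): truth gives 0; no alternative beats it.
(Checking all 64 profiles: 34 have a profitable deviation, 30 do not.)

34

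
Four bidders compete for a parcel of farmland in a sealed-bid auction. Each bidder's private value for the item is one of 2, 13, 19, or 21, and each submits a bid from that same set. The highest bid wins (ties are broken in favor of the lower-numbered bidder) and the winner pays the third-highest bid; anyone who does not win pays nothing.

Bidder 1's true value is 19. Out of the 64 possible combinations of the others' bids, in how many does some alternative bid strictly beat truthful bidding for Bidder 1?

12

Others bid (2, 2, 21): truth gives 0; bid 21 gives 17 > 0. Violating.
Others bid (2, 13, 21): truth gives 0; bid 21 gives 6 > 0. Violating.
Others bid (2, 21, 2): truth gives 0; bid 21 gives 17 > 0. Violating.
Others bid (2, 21, 13): truth gives 0; bid 21 gives 6 > 0. Violating.
Others bid (2, 2, 2): truth gives 17; no alternative beats it.
Others bid (2, 2, 13): truth gives 17; no alternative beats it.
(Checking all 64 profiles: 12 have a profitable deviation, 52 do not.)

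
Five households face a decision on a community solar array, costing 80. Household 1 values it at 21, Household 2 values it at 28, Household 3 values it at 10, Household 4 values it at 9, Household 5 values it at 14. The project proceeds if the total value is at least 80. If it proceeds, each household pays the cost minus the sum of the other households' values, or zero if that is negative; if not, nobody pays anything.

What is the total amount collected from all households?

72

Total value 82 ≥ cost 80, so it is built.
Household 1: others sum to 61; max(0, 80 - 61) = 19.
Household 2: others sum to 54; max(0, 80 - 54) = 26.
Household 3: others sum to 72; max(0, 80 - 72) = 8.
Household 4: others sum to 73; max(0, 80 - 73) = 7.
Household 5: others sum to 68; max(0, 80 - 68) = 12.
Total collected = 19 + 26 + 8 + 7 + 12 = 72.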